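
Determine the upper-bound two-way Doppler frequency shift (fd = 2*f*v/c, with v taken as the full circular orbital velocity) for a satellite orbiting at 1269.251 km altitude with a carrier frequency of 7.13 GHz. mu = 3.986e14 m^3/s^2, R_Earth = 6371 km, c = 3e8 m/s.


r = 7.640251e+06 m
v = sqrt(mu/r) = 7222.9537 m/s (worst-case radial velocity)
f = 7.13 GHz = 7.13e+09 Hz
fd = 2*f*v/c = 2*7.13e+09*7222.9537/3.0e+08
fd = 343331.0682 Hz

343331.0682 Hz


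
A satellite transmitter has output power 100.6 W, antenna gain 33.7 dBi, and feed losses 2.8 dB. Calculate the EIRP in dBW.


Pt = 100.6 W = 20.0260 dBW
EIRP = Pt_dBW + Gt - losses = 20.0260 + 33.7 - 2.8 = 50.9260 dBW

50.9260 dBW


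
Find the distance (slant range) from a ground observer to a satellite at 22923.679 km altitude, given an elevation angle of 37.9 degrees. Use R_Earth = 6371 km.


h = 22923.679 km, el = 37.9 deg
d = -R_E*sin(el) + sqrt((R_E*sin(el))^2 + 2*R_E*h + h^2)
d = -6371.0000*sin(0.6614798) + sqrt((6371.0000*0.6142852)^2 + 2*6371.0000*22923.679 + 22923.679^2)
d = 24946.4813 km

24946.4813 km


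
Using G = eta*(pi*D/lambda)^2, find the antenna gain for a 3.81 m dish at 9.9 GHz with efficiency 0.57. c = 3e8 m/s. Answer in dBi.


lambda = c/f = 3e8 / 9.9e+09 = 0.03030303 m
G = eta*(pi*D/lambda)^2 = 0.57*(pi*3.81/0.03030303)^2
G = 88930.8477 (linear)
G = 10*log10(88930.8477) = 49.4905 dBi

49.4905 dBi


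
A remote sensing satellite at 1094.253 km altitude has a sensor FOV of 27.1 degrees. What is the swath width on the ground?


FOV = 27.1 deg = 0.4729842 rad
swath = 2 * alt * tan(FOV/2) = 2 * 1094.253 * tan(0.2364921)
swath = 2 * 1094.253 * 0.2410019
swath = 527.4341 km

527.4341 km


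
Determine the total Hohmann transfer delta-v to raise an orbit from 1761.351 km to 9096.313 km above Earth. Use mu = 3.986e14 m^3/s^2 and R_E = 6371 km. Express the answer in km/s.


r1 = 8132.3510 km = 8.132351e+06 m
r2 = 15467.3130 km = 1.5467313e+07 m
dv1 = sqrt(mu/r1)*(sqrt(2*r2/(r1+r2)) - 1) = 1014.4824 m/s
dv2 = sqrt(mu/r2)*(1 - sqrt(2*r1/(r1+r2))) = 862.1055 m/s
total dv = |dv1| + |dv2| = 1014.4824 + 862.1055 = 1876.5879 m/s = 1.8766 km/s

1.8766 km/s


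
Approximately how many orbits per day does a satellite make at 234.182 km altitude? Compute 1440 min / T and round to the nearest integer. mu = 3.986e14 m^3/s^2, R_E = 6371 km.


r = 6.605182e+06 m
T = 2*pi*sqrt(r^3/mu) = 5342.4246 s = 89.0404 min
revs/day = 1440 / 89.0404 = 16.1724
Rounded: 16 revolutions per day

16 revolutions per day


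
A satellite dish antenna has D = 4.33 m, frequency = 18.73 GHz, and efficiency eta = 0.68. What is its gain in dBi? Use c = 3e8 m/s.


lambda = c/f = 3e8 / 1.873e+10 = 0.01601708 m
G = eta*(pi*D/lambda)^2 = 0.68*(pi*4.33/0.01601708)^2
G = 490475.7005 (linear)
G = 10*log10(490475.7005) = 56.9062 dBi

56.9062 dBi


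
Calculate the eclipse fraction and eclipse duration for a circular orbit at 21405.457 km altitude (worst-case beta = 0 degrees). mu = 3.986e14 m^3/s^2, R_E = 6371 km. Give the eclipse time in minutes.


r = 27776.4570 km
T = 767.8480 min
Eclipse fraction = arcsin(R_E/r)/pi = arcsin(6371.0000/27776.4570)/pi
= arcsin(0.2293669)/pi = 0.07366557
Eclipse duration = 0.07366557 * 767.8480 = 56.5640 min

56.5640 minutes


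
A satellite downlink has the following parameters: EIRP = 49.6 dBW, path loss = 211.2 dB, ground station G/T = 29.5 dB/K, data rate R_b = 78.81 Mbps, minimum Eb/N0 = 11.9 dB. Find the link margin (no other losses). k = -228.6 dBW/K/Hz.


C/N0 = EIRP - FSPL + G/T - k = 49.6 - 211.2 + 29.5 - (-228.6)
C/N0 = 96.5000 dB-Hz
R_b = 78.81 Mbps = 7.881e+07 bps -> 10*log10(R_b) = 78.9658 dB-Hz
Eb/N0 = C/N0 - 10*log10(R_b) = 96.5000 - 78.9658 = 17.5342 dB
Margin = Eb/N0 - Eb/N0_req = 17.5342 - 11.9 = 5.6342 dB (link closes)

5.6342 dB


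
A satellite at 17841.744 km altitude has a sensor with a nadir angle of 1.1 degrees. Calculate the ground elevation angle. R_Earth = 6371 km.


r = R_E + alt = 24212.7440 km
Law of sines in the satellite / Earth-center / ground-point triangle:
  sin(nadir)/R_E = sin(90 + el)/r  =>  cos(el) = (r/R_E)*sin(nadir)
cos(el) = (24212.7440 / 6371.0000) * sin(1.1 deg) = 0.07295915
el = arccos(0.07295915) = 85.8160 deg
(Earth-central angle = 90 - nadir - el = 3.0840 deg)

85.8160 degrees


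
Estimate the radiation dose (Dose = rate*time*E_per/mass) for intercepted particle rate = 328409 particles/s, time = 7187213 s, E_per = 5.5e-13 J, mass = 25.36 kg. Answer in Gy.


Total energy deposited = rate * time * E_per
  = 328409 * 7187213 * 5.5e-13 = 1.2982 J
Dose = E_total / mass = 1.2982 / 25.36
Dose = 0.05119046 Gy

0.0512 Gy


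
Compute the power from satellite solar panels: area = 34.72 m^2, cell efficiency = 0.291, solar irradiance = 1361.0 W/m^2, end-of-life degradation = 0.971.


P = area * eta * S * degradation
P = 34.72 * 0.291 * 1361.0 * 0.971
P = 13352.1149 W

13352.1149 W


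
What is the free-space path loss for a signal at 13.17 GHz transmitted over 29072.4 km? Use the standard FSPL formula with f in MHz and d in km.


f = 13.17 GHz = 13170.0000 MHz
d = 29072.4 km
FSPL = 32.44 + 20*log10(13170.0000) + 20*log10(29072.4)
FSPL = 32.44 + 82.3917 + 89.2696
FSPL = 204.1013 dB

204.1013 dB


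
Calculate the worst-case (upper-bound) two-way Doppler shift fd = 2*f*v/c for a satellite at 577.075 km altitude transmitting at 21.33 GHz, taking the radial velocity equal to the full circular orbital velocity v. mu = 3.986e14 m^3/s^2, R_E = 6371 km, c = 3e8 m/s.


r = 6.948075e+06 m
v = sqrt(mu/r) = 7574.1935 m/s (worst-case radial velocity)
f = 21.33 GHz = 2.133e+10 Hz
fd = 2*f*v/c = 2*2.133e+10*7574.1935/3.0e+08
fd = 1.0770503e+06 Hz

1.0771e+06 Hz


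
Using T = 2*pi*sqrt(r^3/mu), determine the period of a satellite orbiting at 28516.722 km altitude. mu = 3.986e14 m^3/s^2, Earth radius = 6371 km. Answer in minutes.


r = 34887.7220 km = 3.4887722e+07 m
T = 2*pi*sqrt(r^3/mu) = 2*pi*sqrt(4.2463701e+22 / 3.986e14)
T = 64851.5172 s = 1080.8586 min

1080.8586 minutes


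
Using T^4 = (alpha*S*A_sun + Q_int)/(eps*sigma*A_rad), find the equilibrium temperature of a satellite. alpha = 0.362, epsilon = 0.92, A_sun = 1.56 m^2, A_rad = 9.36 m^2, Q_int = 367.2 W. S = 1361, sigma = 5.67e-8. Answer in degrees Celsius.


Numerator = alpha*S*A_sun + Q_int = 0.362*1361*1.56 + 367.2 = 1135.7839 W
Denominator = eps*sigma*A_rad = 0.92*5.67e-8*9.36 = 4.8825504e-07 W/K^4
T^4 = 2.3262103e+09 K^4
T = 219.6151 K = -53.5349 C

-53.5349 degrees Celsius


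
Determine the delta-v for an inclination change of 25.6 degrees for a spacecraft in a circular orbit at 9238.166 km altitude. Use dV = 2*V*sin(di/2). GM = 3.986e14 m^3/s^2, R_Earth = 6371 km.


r = 15609.1660 km = 1.5609166e+07 m
V = sqrt(mu/r) = 5053.3432 m/s
di = 25.6 deg = 0.4468043 rad
dV = 2*V*sin(di/2) = 2*5053.3432*sin(0.2234021)
dV = 2239.1212 m/s = 2.2391 km/s

2.2391 km/s


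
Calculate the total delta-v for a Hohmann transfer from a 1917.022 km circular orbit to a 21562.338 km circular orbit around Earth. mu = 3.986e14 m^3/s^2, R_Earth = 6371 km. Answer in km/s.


r1 = 8288.0220 km = 8.288022e+06 m
r2 = 27933.3380 km = 2.7933338e+07 m
dv1 = sqrt(mu/r1)*(sqrt(2*r2/(r1+r2)) - 1) = 1677.7109 m/s
dv2 = sqrt(mu/r2)*(1 - sqrt(2*r1/(r1+r2))) = 1222.0863 m/s
total dv = |dv1| + |dv2| = 1677.7109 + 1222.0863 = 2899.7972 m/s = 2.8998 km/s

2.8998 km/s


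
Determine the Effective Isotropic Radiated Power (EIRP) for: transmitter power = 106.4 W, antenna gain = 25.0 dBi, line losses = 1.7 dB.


Pt = 106.4 W = 20.2694 dBW
EIRP = Pt_dBW + Gt - losses = 20.2694 + 25.0 - 1.7 = 43.5694 dBW

43.5694 dBW


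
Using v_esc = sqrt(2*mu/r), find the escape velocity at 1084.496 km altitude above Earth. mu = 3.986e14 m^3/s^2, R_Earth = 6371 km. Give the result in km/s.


r = 6371.0 + 1084.496 = 7455.4960 km = 7.455496e+06 m
v_esc = sqrt(2*mu/r) = sqrt(2*3.986e14 / 7.455496e+06)
v_esc = 10340.5913 m/s = 10.3406 km/s

10.3406 km/s


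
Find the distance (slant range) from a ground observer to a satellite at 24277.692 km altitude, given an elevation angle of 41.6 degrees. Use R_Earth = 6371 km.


h = 24277.692 km, el = 41.6 deg
d = -R_E*sin(el) + sqrt((R_E*sin(el))^2 + 2*R_E*h + h^2)
d = -6371.0000*sin(0.726057) + sqrt((6371.0000*0.6639262)^2 + 2*6371.0000*24277.692 + 24277.692^2)
d = 26046.2638 km

26046.2638 km


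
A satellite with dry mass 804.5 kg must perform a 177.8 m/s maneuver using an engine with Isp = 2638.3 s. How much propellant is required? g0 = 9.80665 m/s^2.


ve = Isp * g0 = 2638.3 * 9.80665 = 25872.884695 m/s
mass ratio = exp(dv/ve) = exp(177.8/25872.884695) = 1.00689573
m_prop = m_dry * (mr - 1) = 804.5 * (1.00689573 - 1)
m_prop = 5.5476 kg

5.5476 kg


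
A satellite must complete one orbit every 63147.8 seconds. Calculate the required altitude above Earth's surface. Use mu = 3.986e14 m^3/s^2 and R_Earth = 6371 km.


T = 63147.8 s
r = (mu*T^2/(4*pi^2))^(1/3) = (3.986e14 * 63147.8^2 / (4*pi^2))^(1/3)
r = 3.427399e+07 m = 34273.9903 km
alt = r - R_E = 34273.9903 - 6371 = 27902.9903 km

27902.9903 km


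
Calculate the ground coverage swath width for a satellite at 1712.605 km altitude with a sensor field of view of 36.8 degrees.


FOV = 36.8 deg = 0.6422812 rad
swath = 2 * alt * tan(FOV/2) = 2 * 1712.605 * tan(0.3211406)
swath = 2 * 1712.605 * 0.3326557
swath = 1139.4157 km

1139.4157 km


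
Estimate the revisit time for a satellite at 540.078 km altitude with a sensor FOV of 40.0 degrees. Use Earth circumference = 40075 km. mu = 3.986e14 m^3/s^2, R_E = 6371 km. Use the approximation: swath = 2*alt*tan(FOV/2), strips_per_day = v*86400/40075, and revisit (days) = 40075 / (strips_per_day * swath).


swath = 2*540.078*tan(0.3490659) = 393.1446 km
v = sqrt(mu/r) = 7594.4399 m/s = 7.5944 km/s
strips/day = v*86400/40075 = 7.5944*86400/40075 = 16.3733
coverage/day = strips * swath = 16.3733 * 393.1446 = 6437.0712 km
revisit = 40075 / 6437.0712 = 6.2257 days

6.2257 days


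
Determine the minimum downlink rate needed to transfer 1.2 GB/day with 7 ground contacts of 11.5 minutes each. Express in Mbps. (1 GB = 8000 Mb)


total contact time = 7 * 11.5 * 60 = 4830.0000 s
data = 1.2 GB = 9600.0000 Mb
rate = 9600.0000 / 4830.0000 = 1.9876 Mbps

1.9876 Mbps


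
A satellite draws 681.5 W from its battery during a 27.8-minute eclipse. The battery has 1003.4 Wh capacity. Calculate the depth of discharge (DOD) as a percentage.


E_used = P * t / 60 = 681.5 * 27.8 / 60 = 315.7617 Wh
DOD = E_used / E_total * 100 = 315.7617 / 1003.4 * 100
DOD = 31.4692 %

31.4692 %


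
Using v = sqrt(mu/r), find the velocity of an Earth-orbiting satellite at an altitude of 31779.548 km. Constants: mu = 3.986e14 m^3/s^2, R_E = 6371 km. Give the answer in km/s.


r = R_E + alt = 6371.0 + 31779.548 = 38150.5480 km = 3.8150548e+07 m
v = sqrt(mu/r) = sqrt(3.986e14 / 3.8150548e+07) = 3232.3491 m/s = 3.2323 km/s

3.2323 km/s


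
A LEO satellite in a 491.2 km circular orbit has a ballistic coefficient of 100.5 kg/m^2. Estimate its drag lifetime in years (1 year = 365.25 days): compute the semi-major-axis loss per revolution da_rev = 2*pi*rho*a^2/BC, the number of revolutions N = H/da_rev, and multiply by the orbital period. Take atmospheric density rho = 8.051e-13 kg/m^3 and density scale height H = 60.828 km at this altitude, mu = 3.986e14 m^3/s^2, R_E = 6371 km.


a = R_E + alt = 6862.2000 km = 6.8622e+06 m
da_rev = 2*pi*rho*a^2/BC = 2*pi*8.051e-13*(6.8622e+06)^2/100.5 = 2.370229 m per revolution
N = H/da_rev = 60828.0000 m / 2.370229 m = 25663.3390 revolutions
P = 2*pi*sqrt(a^3/mu) = 5657.2618 s
lifetime = N*P = 25663.3390 * 5657.2618 = 1.4518423e+08 s = 1680.3730 days
years = 1680.3730 / 365.25 = 4.6006 years

4.6006 years


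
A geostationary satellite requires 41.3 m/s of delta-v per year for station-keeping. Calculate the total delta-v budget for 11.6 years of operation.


dV = rate * years = 41.3 * 11.6
dV = 479.0800 m/s

479.0800 m/s


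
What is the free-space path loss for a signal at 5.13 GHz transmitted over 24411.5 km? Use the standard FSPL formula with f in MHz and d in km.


f = 5.13 GHz = 5130.0000 MHz
d = 24411.5 km
FSPL = 32.44 + 20*log10(5130.0000) + 20*log10(24411.5)
FSPL = 32.44 + 74.2023 + 87.7519
FSPL = 194.3942 dB

194.3942 dB


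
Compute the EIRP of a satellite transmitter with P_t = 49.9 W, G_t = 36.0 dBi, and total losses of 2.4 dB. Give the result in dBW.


Pt = 49.9 W = 16.9810 dBW
EIRP = Pt_dBW + Gt - losses = 16.9810 + 36.0 - 2.4 = 50.5810 dBW

50.5810 dBW


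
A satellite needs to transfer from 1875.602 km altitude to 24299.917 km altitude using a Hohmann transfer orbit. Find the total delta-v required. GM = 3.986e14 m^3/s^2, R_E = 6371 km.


r1 = 8246.6020 km = 8.246602e+06 m
r2 = 30670.9170 km = 3.0670917e+07 m
dv1 = sqrt(mu/r1)*(sqrt(2*r2/(r1+r2)) - 1) = 1776.1041 m/s
dv2 = sqrt(mu/r2)*(1 - sqrt(2*r1/(r1+r2))) = 1258.1506 m/s
total dv = |dv1| + |dv2| = 1776.1041 + 1258.1506 = 3034.2547 m/s = 3.0343 km/s

3.0343 km/s


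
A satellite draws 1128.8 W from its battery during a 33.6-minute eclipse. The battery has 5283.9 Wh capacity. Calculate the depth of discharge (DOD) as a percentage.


E_used = P * t / 60 = 1128.8 * 33.6 / 60 = 632.1280 Wh
DOD = E_used / E_total * 100 = 632.1280 / 5283.9 * 100
DOD = 11.9633 %

11.9633 %


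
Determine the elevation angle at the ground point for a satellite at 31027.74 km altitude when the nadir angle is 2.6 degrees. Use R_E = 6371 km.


r = R_E + alt = 37398.7400 km
Law of sines in the satellite / Earth-center / ground-point triangle:
  sin(nadir)/R_E = sin(90 + el)/r  =>  cos(el) = (r/R_E)*sin(nadir)
cos(el) = (37398.7400 / 6371.0000) * sin(2.6 deg) = 0.2662876
el = arccos(0.2662876) = 74.5565 deg
(Earth-central angle = 90 - nadir - el = 12.8435 deg)

74.5565 degrees


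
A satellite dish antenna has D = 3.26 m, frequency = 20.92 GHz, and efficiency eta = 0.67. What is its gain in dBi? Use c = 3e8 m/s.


lambda = c/f = 3e8 / 2.092e+10 = 0.01434034 m
G = eta*(pi*D/lambda)^2 = 0.67*(pi*3.26/0.01434034)^2
G = 341735.8957 (linear)
G = 10*log10(341735.8957) = 55.3369 dBi

55.3369 dBi


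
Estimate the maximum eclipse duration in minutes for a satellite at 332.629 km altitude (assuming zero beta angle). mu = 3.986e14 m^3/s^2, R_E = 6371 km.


r = 6703.6290 km
T = 91.0385 min
Eclipse fraction = arcsin(R_E/r)/pi = arcsin(6371.0000/6703.6290)/pi
= arcsin(0.9503808)/pi = 0.3993062
Eclipse duration = 0.3993062 * 91.0385 = 36.3522 min

36.3522 minutes


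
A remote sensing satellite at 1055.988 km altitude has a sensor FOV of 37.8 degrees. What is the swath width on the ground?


FOV = 37.8 deg = 0.6597345 rad
swath = 2 * alt * tan(FOV/2) = 2 * 1055.988 * tan(0.3298672)
swath = 2 * 1055.988 * 0.3423765
swath = 723.0910 km

723.0910 km


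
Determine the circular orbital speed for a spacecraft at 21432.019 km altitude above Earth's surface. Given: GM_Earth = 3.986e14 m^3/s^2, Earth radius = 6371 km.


r = R_E + alt = 6371.0 + 21432.019 = 27803.0190 km = 2.7803019e+07 m
v = sqrt(mu/r) = sqrt(3.986e14 / 2.7803019e+07) = 3786.3667 m/s = 3.7864 km/s

3.7864 km/s


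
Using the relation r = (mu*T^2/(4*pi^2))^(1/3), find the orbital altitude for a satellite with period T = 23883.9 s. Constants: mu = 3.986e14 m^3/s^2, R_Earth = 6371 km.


T = 23883.9 s
r = (mu*T^2/(4*pi^2))^(1/3) = (3.986e14 * 23883.9^2 / (4*pi^2))^(1/3)
r = 1.7925145e+07 m = 17925.1452 km
alt = r - R_E = 17925.1452 - 6371 = 11554.1452 km

11554.1452 km


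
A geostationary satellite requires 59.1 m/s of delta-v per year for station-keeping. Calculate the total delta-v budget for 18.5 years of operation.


dV = rate * years = 59.1 * 18.5
dV = 1093.3500 m/s

1093.3500 m/s


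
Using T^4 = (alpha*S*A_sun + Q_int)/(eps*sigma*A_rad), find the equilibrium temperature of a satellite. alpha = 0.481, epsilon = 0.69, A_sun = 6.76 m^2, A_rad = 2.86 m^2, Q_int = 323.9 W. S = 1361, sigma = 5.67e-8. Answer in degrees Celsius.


Numerator = alpha*S*A_sun + Q_int = 0.481*1361*6.76 + 323.9 = 4749.2732 W
Denominator = eps*sigma*A_rad = 0.69*5.67e-8*2.86 = 1.1189178e-07 W/K^4
T^4 = 4.2445237e+10 K^4
T = 453.8969 K = 180.7469 C

180.7469 degrees Celsius


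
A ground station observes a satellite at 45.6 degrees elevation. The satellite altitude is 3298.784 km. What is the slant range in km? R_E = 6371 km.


h = 3298.784 km, el = 45.6 deg
d = -R_E*sin(el) + sqrt((R_E*sin(el))^2 + 2*R_E*h + h^2)
d = -6371.0000*sin(0.7958701) + sqrt((6371.0000*0.7144727)^2 + 2*6371.0000*3298.784 + 3298.784^2)
d = 4029.1740 km

4029.1740 km


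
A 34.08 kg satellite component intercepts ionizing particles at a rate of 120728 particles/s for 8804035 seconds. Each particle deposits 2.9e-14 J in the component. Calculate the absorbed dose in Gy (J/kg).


Total energy deposited = rate * time * E_per
  = 120728 * 8804035 * 2.9e-14 = 0.03082391 J
Dose = E_total / mass = 0.03082391 / 34.08
Dose = 9.0445753e-04 Gy

9.0446e-04 Gy


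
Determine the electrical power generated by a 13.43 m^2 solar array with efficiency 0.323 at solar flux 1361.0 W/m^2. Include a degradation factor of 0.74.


P = area * eta * S * degradation
P = 13.43 * 0.323 * 1361.0 * 0.74
P = 4368.8625 W

4368.8625 W


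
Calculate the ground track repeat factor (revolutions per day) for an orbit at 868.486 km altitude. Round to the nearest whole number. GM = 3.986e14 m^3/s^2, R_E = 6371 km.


r = 7.239486e+06 m
T = 2*pi*sqrt(r^3/mu) = 6130.1743 s = 102.1696 min
revs/day = 1440 / 102.1696 = 14.0942
Rounded: 14 revolutions per day

14 revolutions per day


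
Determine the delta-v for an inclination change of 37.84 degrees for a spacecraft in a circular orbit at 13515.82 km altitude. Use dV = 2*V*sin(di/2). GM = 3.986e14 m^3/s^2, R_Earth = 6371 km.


r = 19886.8200 km = 1.988682e+07 m
V = sqrt(mu/r) = 4476.9885 m/s
di = 37.84 deg = 0.6604326 rad
dV = 2*V*sin(di/2) = 2*4476.9885*sin(0.3302163)
dV = 2903.3059 m/s = 2.9033 km/s

2.9033 km/s


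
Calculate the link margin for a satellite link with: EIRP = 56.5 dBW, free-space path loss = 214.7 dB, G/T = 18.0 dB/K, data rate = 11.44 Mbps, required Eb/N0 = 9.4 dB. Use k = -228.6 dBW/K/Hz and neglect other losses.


C/N0 = EIRP - FSPL + G/T - k = 56.5 - 214.7 + 18.0 - (-228.6)
C/N0 = 88.4000 dB-Hz
R_b = 11.44 Mbps = 1.144e+07 bps -> 10*log10(R_b) = 70.5843 dB-Hz
Eb/N0 = C/N0 - 10*log10(R_b) = 88.4000 - 70.5843 = 17.8157 dB
Margin = Eb/N0 - Eb/N0_req = 17.8157 - 9.4 = 8.4157 dB (link closes)

8.4157 dB


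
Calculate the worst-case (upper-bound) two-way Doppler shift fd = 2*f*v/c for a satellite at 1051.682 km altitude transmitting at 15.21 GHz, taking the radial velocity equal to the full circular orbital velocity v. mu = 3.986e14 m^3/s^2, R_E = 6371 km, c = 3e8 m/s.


r = 7.422682e+06 m
v = sqrt(mu/r) = 7328.0466 m/s (worst-case radial velocity)
f = 15.21 GHz = 1.521e+10 Hz
fd = 2*f*v/c = 2*1.521e+10*7328.0466/3.0e+08
fd = 743063.9205 Hz

743063.9205 Hz


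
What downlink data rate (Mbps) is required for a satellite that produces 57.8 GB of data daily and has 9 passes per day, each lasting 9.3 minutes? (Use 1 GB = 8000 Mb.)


total contact time = 9 * 9.3 * 60 = 5022.0000 s
data = 57.8 GB = 462400.0000 Mb
rate = 462400.0000 / 5022.0000 = 92.0749 Mbps

92.0749 Mbps


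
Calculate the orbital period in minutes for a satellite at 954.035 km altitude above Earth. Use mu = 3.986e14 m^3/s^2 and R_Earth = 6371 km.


r = 7325.0350 km = 7.325035e+06 m
T = 2*pi*sqrt(r^3/mu) = 2*pi*sqrt(3.9303309e+20 / 3.986e14)
T = 6239.1550 s = 103.9859 min

103.9859 minutes


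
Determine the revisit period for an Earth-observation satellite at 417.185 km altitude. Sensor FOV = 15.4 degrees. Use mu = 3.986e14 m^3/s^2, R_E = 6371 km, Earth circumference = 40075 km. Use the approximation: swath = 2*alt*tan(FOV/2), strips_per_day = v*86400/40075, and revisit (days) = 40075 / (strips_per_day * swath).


swath = 2*417.185*tan(0.1343904) = 112.8113 km
v = sqrt(mu/r) = 7662.8763 m/s = 7.6629 km/s
strips/day = v*86400/40075 = 7.6629*86400/40075 = 16.5208
coverage/day = strips * swath = 16.5208 * 112.8113 = 1863.7362 km
revisit = 40075 / 1863.7362 = 21.5025 days

21.5025 days


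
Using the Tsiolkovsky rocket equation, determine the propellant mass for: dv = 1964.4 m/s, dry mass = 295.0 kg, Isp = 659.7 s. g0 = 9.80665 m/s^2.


ve = Isp * g0 = 659.7 * 9.80665 = 6469.447005 m/s
mass ratio = exp(dv/ve) = exp(1964.4/6469.447005) = 1.35478483
m_prop = m_dry * (mr - 1) = 295.0 * (1.35478483 - 1)
m_prop = 104.6615 kg

104.6615 kg


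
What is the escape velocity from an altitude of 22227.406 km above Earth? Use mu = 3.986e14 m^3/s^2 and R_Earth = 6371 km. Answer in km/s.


r = 6371.0 + 22227.406 = 28598.4060 km = 2.8598406e+07 m
v_esc = sqrt(2*mu/r) = sqrt(2*3.986e14 / 2.8598406e+07)
v_esc = 5279.7424 m/s = 5.2797 km/s

5.2797 km/s


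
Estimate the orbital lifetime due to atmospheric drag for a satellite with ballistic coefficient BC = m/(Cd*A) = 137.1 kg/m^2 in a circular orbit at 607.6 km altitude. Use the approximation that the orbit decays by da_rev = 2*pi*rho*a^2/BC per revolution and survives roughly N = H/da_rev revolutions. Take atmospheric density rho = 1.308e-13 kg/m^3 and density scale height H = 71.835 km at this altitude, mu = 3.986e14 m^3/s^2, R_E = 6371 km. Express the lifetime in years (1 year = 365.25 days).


a = R_E + alt = 6978.6000 km = 6.9786e+06 m
da_rev = 2*pi*rho*a^2/BC = 2*pi*1.308e-13*(6.9786e+06)^2/137.1 = 0.291935406 m per revolution
N = H/da_rev = 71835.0000 m / 0.291935406 m = 246064.7064 revolutions
P = 2*pi*sqrt(a^3/mu) = 5801.8124 s
lifetime = N*P = 246064.7064 * 5801.8124 = 1.4276213e+09 s = 16523.3942 days
years = 16523.3942 / 365.25 = 45.2386 years

45.2386 years


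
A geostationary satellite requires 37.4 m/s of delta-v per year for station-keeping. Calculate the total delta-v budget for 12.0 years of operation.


dV = rate * years = 37.4 * 12.0
dV = 448.8000 m/s

448.8000 m/s


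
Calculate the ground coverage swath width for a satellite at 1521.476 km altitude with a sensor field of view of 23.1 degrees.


FOV = 23.1 deg = 0.4031711 rad
swath = 2 * alt * tan(FOV/2) = 2 * 1521.476 * tan(0.2015855)
swath = 2 * 1521.476 * 0.2043612
swath = 621.8615 km

621.8615 km


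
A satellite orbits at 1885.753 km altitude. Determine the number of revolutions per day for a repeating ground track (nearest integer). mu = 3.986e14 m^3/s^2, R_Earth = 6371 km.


r = 8.256753e+06 m
T = 2*pi*sqrt(r^3/mu) = 7466.6391 s = 124.4440 min
revs/day = 1440 / 124.4440 = 11.5715
Rounded: 12 revolutions per day

12 revolutions per day


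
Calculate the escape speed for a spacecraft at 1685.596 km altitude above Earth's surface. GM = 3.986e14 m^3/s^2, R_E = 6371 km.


r = 6371.0 + 1685.596 = 8056.5960 km = 8.056596e+06 m
v_esc = sqrt(2*mu/r) = sqrt(2*3.986e14 / 8.056596e+06)
v_esc = 9947.3604 m/s = 9.9474 km/s

9.9474 km/s


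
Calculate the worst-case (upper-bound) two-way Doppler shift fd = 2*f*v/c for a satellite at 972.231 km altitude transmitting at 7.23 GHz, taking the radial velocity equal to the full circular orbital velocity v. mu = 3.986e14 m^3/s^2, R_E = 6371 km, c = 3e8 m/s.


r = 7.343231e+06 m
v = sqrt(mu/r) = 7367.5833 m/s (worst-case radial velocity)
f = 7.23 GHz = 7.23e+09 Hz
fd = 2*f*v/c = 2*7.23e+09*7367.5833/3.0e+08
fd = 355117.5128 Hz

355117.5128 Hz


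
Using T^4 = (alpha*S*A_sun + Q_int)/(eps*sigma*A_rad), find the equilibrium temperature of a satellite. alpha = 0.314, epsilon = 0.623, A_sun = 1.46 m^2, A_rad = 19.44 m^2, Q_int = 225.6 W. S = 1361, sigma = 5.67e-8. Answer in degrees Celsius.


Numerator = alpha*S*A_sun + Q_int = 0.314*1361*1.46 + 225.6 = 849.5368 W
Denominator = eps*sigma*A_rad = 0.623*5.67e-8*19.44 = 6.867005e-07 W/K^4
T^4 = 1.2371286e+09 K^4
T = 187.5442 K = -85.6058 C

-85.6058 degrees Celsius


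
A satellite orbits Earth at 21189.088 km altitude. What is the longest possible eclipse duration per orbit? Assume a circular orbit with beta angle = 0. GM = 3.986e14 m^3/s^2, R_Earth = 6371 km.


r = 27560.0880 km
T = 758.8936 min
Eclipse fraction = arcsin(R_E/r)/pi = arcsin(6371.0000/27560.0880)/pi
= arcsin(0.2311676)/pi = 0.07425458
Eclipse duration = 0.07425458 * 758.8936 = 56.3513 min

56.3513 minutes


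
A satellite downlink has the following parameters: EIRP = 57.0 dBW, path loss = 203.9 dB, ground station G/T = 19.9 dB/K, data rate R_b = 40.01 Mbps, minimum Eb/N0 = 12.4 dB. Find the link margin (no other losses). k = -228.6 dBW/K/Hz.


C/N0 = EIRP - FSPL + G/T - k = 57.0 - 203.9 + 19.9 - (-228.6)
C/N0 = 101.6000 dB-Hz
R_b = 40.01 Mbps = 4.001e+07 bps -> 10*log10(R_b) = 76.0217 dB-Hz
Eb/N0 = C/N0 - 10*log10(R_b) = 101.6000 - 76.0217 = 25.5783 dB
Margin = Eb/N0 - Eb/N0_req = 25.5783 - 12.4 = 13.1783 dB (link closes)

13.1783 dB


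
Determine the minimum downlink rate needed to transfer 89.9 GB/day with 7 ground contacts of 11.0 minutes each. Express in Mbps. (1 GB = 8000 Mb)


total contact time = 7 * 11.0 * 60 = 4620.0000 s
data = 89.9 GB = 719200.0000 Mb
rate = 719200.0000 / 4620.0000 = 155.6710 Mbps

155.6710 Mbps


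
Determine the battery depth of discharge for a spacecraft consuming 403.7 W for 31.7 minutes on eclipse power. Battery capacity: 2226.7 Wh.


E_used = P * t / 60 = 403.7 * 31.7 / 60 = 213.2882 Wh
DOD = E_used / E_total * 100 = 213.2882 / 2226.7 * 100
DOD = 9.5787 %

9.5787 %


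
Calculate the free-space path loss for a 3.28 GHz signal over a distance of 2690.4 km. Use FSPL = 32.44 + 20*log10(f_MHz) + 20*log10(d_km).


f = 3.28 GHz = 3280.0000 MHz
d = 2690.4 km
FSPL = 32.44 + 20*log10(3280.0000) + 20*log10(2690.4)
FSPL = 32.44 + 70.3175 + 68.5963
FSPL = 171.3538 dB

171.3538 dB


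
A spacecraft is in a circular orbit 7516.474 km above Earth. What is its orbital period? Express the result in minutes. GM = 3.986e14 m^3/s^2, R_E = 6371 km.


r = 13887.4740 km = 1.3887474e+07 m
T = 2*pi*sqrt(r^3/mu) = 2*pi*sqrt(2.6783651e+21 / 3.986e14)
T = 16287.1880 s = 271.4531 min

271.4531 minutes


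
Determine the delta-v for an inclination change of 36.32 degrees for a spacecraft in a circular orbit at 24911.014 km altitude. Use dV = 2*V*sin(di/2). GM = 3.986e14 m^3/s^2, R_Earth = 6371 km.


r = 31282.0140 km = 3.1282014e+07 m
V = sqrt(mu/r) = 3569.6143 m/s
di = 36.32 deg = 0.6339036 rad
dV = 2*V*sin(di/2) = 2*3569.6143*sin(0.3169518)
dV = 2225.0951 m/s = 2.2251 km/s

2.2251 km/s


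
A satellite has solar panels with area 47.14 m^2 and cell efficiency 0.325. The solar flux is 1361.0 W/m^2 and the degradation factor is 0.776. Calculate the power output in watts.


P = area * eta * S * degradation
P = 47.14 * 0.325 * 1361.0 * 0.776
P = 16180.5316 W

16180.5316 W


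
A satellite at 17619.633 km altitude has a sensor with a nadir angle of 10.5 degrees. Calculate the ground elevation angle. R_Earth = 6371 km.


r = R_E + alt = 23990.6330 km
Law of sines in the satellite / Earth-center / ground-point triangle:
  sin(nadir)/R_E = sin(90 + el)/r  =>  cos(el) = (r/R_E)*sin(nadir)
cos(el) = (23990.6330 / 6371.0000) * sin(10.5 deg) = 0.686226
el = arccos(0.686226) = 46.6679 deg
(Earth-central angle = 90 - nadir - el = 32.8321 deg)

46.6679 degrees


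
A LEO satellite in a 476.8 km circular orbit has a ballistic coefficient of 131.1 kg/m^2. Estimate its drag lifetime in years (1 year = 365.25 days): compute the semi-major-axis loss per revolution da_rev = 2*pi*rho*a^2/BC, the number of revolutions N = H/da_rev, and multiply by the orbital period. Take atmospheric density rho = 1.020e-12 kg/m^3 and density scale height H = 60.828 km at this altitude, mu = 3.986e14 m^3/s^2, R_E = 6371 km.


a = R_E + alt = 6847.8000 km = 6.8478e+06 m
da_rev = 2*pi*rho*a^2/BC = 2*pi*1.020e-12*(6.8478e+06)^2/131.1 = 2.292342 m per revolution
N = H/da_rev = 60828.0000 m / 2.292342 m = 26535.3031 revolutions
P = 2*pi*sqrt(a^3/mu) = 5639.4639 s
lifetime = N*P = 26535.3031 * 5639.4639 = 1.4964488e+08 s = 1732.0010 days
years = 1732.0010 / 365.25 = 4.7420 years

4.7420 years


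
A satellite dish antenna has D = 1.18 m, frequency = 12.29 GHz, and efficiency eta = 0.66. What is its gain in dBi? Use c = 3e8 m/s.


lambda = c/f = 3e8 / 1.229e+10 = 0.02441009 m
G = eta*(pi*D/lambda)^2 = 0.66*(pi*1.18/0.02441009)^2
G = 15221.9031 (linear)
G = 10*log10(15221.9031) = 41.8247 dBi

41.8247 dBi


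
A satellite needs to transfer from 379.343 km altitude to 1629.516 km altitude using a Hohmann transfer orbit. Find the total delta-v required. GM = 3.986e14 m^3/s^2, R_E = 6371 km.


r1 = 6750.3430 km = 6.750343e+06 m
r2 = 8000.5160 km = 8.000516e+06 m
dv1 = sqrt(mu/r1)*(sqrt(2*r2/(r1+r2)) - 1) = 319.0113 m/s
dv2 = sqrt(mu/r2)*(1 - sqrt(2*r1/(r1+r2))) = 305.7323 m/s
total dv = |dv1| + |dv2| = 319.0113 + 305.7323 = 624.7436 m/s = 0.6247436 km/s

0.6247 km/s


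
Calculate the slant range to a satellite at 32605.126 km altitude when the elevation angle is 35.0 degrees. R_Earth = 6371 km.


h = 32605.126 km, el = 35.0 deg
d = -R_E*sin(el) + sqrt((R_E*sin(el))^2 + 2*R_E*h + h^2)
d = -6371.0000*sin(0.6108652) + sqrt((6371.0000*0.5735764)^2 + 2*6371.0000*32605.126 + 32605.126^2)
d = 34970.8962 km

34970.8962 km


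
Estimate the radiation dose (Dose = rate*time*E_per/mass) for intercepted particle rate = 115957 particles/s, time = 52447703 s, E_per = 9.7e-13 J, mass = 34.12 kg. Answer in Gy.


Total energy deposited = rate * time * E_per
  = 115957 * 52447703 * 9.7e-13 = 5.8992 J
Dose = E_total / mass = 5.8992 / 34.12
Dose = 0.1728965 Gy

0.1729 Gy


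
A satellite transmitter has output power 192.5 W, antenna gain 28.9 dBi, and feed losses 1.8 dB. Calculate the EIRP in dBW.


Pt = 192.5 W = 22.8443 dBW
EIRP = Pt_dBW + Gt - losses = 22.8443 + 28.9 - 1.8 = 49.9443 dBW

49.9443 dBW


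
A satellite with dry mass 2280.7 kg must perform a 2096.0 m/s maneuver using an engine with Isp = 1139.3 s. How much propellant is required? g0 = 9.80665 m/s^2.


ve = Isp * g0 = 1139.3 * 9.80665 = 11172.716345 m/s
mass ratio = exp(dv/ve) = exp(2096.0/11172.716345) = 1.20635071
m_prop = m_dry * (mr - 1) = 2280.7 * (1.20635071 - 1)
m_prop = 470.6241 kg

470.6241 kg


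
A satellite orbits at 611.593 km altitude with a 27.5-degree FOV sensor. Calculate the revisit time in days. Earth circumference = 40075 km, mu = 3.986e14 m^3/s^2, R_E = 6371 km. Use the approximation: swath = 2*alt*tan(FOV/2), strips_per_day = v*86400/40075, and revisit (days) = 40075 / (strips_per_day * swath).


swath = 2*611.593*tan(0.2399828) = 299.3117 km
v = sqrt(mu/r) = 7555.4491 m/s = 7.5554 km/s
strips/day = v*86400/40075 = 7.5554*86400/40075 = 16.2892
coverage/day = strips * swath = 16.2892 * 299.3117 = 4875.5566 km
revisit = 40075 / 4875.5566 = 8.2196 days

8.2196 days


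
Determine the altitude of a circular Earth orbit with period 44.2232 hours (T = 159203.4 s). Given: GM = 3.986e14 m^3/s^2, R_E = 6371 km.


T = 159203.4 s
r = (mu*T^2/(4*pi^2))^(1/3) = (3.986e14 * 159203.4^2 / (4*pi^2))^(1/3)
r = 6.3488356e+07 m = 63488.3555 km
alt = r - R_E = 63488.3555 - 6371 = 57117.3555 km

57117.3555 km


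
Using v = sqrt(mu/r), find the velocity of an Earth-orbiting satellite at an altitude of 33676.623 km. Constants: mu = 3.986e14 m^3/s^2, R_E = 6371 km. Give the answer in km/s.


r = R_E + alt = 6371.0 + 33676.623 = 40047.6230 km = 4.0047623e+07 m
v = sqrt(mu/r) = sqrt(3.986e14 / 4.0047623e+07) = 3154.8613 m/s = 3.1549 km/s

3.1549 km/s


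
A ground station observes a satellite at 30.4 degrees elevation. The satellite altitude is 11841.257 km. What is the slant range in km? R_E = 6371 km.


h = 11841.257 km, el = 30.4 deg
d = -R_E*sin(el) + sqrt((R_E*sin(el))^2 + 2*R_E*h + h^2)
d = -6371.0000*sin(0.5305801) + sqrt((6371.0000*0.5060338)^2 + 2*6371.0000*11841.257 + 11841.257^2)
d = 14139.5395 km

14139.5395 km


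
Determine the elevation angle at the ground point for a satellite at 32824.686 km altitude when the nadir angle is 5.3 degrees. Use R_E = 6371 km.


r = R_E + alt = 39195.6860 km
Law of sines in the satellite / Earth-center / ground-point triangle:
  sin(nadir)/R_E = sin(90 + el)/r  =>  cos(el) = (r/R_E)*sin(nadir)
cos(el) = (39195.6860 / 6371.0000) * sin(5.3 deg) = 0.5682826
el = arccos(0.5682826) = 55.3694 deg
(Earth-central angle = 90 - nadir - el = 29.3306 deg)

55.3694 degrees


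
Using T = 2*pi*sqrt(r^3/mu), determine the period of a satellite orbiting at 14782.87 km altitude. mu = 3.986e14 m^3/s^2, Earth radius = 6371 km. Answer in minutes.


r = 21153.8700 km = 2.115387e+07 m
T = 2*pi*sqrt(r^3/mu) = 2*pi*sqrt(9.4660652e+21 / 3.986e14)
T = 30619.3501 s = 510.3225 min

510.3225 minutes


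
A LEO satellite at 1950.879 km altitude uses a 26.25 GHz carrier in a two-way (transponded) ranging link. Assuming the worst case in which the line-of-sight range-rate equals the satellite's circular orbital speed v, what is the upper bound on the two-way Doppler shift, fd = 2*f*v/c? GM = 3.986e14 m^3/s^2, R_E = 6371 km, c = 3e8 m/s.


r = 8.321879e+06 m
v = sqrt(mu/r) = 6920.8263 m/s (worst-case radial velocity)
f = 26.25 GHz = 2.625e+10 Hz
fd = 2*f*v/c = 2*2.625e+10*6920.8263/3.0e+08
fd = 1.2111446e+06 Hz

1.2111e+06 Hz


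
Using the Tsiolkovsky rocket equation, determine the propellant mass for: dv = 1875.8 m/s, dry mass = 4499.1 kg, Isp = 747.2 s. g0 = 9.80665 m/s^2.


ve = Isp * g0 = 747.2 * 9.80665 = 7327.528880 m/s
mass ratio = exp(dv/ve) = exp(1875.8/7327.528880) = 1.29174437
m_prop = m_dry * (mr - 1) = 4499.1 * (1.29174437 - 1)
m_prop = 1312.5871 kg

1312.5871 kg


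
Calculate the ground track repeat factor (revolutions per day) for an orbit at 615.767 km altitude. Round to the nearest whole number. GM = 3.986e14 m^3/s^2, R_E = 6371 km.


r = 6.986767e+06 m
T = 2*pi*sqrt(r^3/mu) = 5812.0001 s = 96.8667 min
revs/day = 1440 / 96.8667 = 14.8658
Rounded: 15 revolutions per day

15 revolutions per day


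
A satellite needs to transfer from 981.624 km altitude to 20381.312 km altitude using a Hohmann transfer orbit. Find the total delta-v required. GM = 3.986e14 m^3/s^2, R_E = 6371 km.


r1 = 7352.6240 km = 7.352624e+06 m
r2 = 26752.3120 km = 2.6752312e+07 m
dv1 = sqrt(mu/r1)*(sqrt(2*r2/(r1+r2)) - 1) = 1859.3237 m/s
dv2 = sqrt(mu/r2)*(1 - sqrt(2*r1/(r1+r2))) = 1325.3704 m/s
total dv = |dv1| + |dv2| = 1859.3237 + 1325.3704 = 3184.6941 m/s = 3.1847 km/s

3.1847 km/s


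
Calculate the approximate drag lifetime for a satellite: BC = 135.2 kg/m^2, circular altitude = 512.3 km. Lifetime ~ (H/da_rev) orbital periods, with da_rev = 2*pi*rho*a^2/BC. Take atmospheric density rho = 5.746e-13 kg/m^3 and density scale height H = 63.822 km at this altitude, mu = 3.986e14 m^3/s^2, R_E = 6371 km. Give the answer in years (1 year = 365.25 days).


a = R_E + alt = 6883.3000 km = 6.8833e+06 m
da_rev = 2*pi*rho*a^2/BC = 2*pi*5.746e-13*(6.8833e+06)^2/135.2 = 1.265209 m per revolution
N = H/da_rev = 63822.0000 m / 1.265209 m = 50443.8488 revolutions
P = 2*pi*sqrt(a^3/mu) = 5683.3744 s
lifetime = N*P = 50443.8488 * 5683.3744 = 2.8669128e+08 s = 3318.1861 days
years = 3318.1861 / 365.25 = 9.0847 years

9.0847 years


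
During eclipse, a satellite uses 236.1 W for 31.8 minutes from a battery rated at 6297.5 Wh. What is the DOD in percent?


E_used = P * t / 60 = 236.1 * 31.8 / 60 = 125.1330 Wh
DOD = E_used / E_total * 100 = 125.1330 / 6297.5 * 100
DOD = 1.9870 %

1.9870 %


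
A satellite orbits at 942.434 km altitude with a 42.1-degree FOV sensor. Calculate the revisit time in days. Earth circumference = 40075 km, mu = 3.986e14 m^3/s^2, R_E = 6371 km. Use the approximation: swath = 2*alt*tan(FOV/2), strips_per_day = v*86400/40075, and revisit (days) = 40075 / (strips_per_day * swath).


swath = 2*942.434*tan(0.3673918) = 725.4209 km
v = sqrt(mu/r) = 7382.5768 m/s = 7.3826 km/s
strips/day = v*86400/40075 = 7.3826*86400/40075 = 15.9165
coverage/day = strips * swath = 15.9165 * 725.4209 = 11546.1780 km
revisit = 40075 / 11546.1780 = 3.4708 days

3.4708 days


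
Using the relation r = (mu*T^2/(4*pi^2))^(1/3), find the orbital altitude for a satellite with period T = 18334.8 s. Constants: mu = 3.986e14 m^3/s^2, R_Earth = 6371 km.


T = 18334.8 s
r = (mu*T^2/(4*pi^2))^(1/3) = (3.986e14 * 18334.8^2 / (4*pi^2))^(1/3)
r = 1.5028304e+07 m = 15028.3040 km
alt = r - R_E = 15028.3040 - 6371 = 8657.3040 km

8657.3040 km


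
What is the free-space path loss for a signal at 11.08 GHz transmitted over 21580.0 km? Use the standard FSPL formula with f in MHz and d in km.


f = 11.08 GHz = 11080.0000 MHz
d = 21580.0 km
FSPL = 32.44 + 20*log10(11080.0000) + 20*log10(21580.0)
FSPL = 32.44 + 80.8908 + 86.6810
FSPL = 200.0118 dB

200.0118 dB


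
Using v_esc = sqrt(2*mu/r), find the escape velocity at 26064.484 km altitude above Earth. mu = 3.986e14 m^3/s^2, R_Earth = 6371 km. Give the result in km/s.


r = 6371.0 + 26064.484 = 32435.4840 km = 3.2435484e+07 m
v_esc = sqrt(2*mu/r) = sqrt(2*3.986e14 / 3.2435484e+07)
v_esc = 4957.6225 m/s = 4.9576 km/s

4.9576 km/s


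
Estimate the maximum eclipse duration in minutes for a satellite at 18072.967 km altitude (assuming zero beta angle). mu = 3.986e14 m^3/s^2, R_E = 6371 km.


r = 24443.9670 km
T = 633.8953 min
Eclipse fraction = arcsin(R_E/r)/pi = arcsin(6371.0000/24443.9670)/pi
= arcsin(0.2606369)/pi = 0.08393254
Eclipse duration = 0.08393254 * 633.8953 = 53.2044 min

53.2044 minutes


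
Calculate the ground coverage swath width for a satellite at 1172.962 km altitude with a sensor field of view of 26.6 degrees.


FOV = 26.6 deg = 0.4642576 rad
swath = 2 * alt * tan(FOV/2) = 2 * 1172.962 * tan(0.2321288)
swath = 2 * 1172.962 * 0.23639
swath = 554.5529 km

554.5529 km


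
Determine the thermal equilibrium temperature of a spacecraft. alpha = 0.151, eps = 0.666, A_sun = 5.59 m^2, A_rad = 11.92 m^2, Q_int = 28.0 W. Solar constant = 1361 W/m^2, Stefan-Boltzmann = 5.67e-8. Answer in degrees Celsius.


Numerator = alpha*S*A_sun + Q_int = 0.151*1361*5.59 + 28.0 = 1176.8065 W
Denominator = eps*sigma*A_rad = 0.666*5.67e-8*11.92 = 4.5012542e-07 W/K^4
T^4 = 2.6143968e+09 K^4
T = 226.1220 K = -47.0280 C

-47.0280 degrees Celsius


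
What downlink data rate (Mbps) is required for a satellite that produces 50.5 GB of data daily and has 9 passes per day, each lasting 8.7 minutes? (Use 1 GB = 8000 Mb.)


total contact time = 9 * 8.7 * 60 = 4698.0000 s
data = 50.5 GB = 404000.0000 Mb
rate = 404000.0000 / 4698.0000 = 85.9940 Mbps

85.9940 Mbps


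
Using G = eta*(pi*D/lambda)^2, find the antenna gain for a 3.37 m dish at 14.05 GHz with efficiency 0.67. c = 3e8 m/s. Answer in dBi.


lambda = c/f = 3e8 / 1.405e+10 = 0.02135231 m
G = eta*(pi*D/lambda)^2 = 0.67*(pi*3.37/0.02135231)^2
G = 164719.3003 (linear)
G = 10*log10(164719.3003) = 52.1674 dBi

52.1674 dBi


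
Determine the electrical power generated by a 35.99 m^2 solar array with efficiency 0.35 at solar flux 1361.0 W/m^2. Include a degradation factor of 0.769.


P = area * eta * S * degradation
P = 35.99 * 0.35 * 1361.0 * 0.769
P = 13183.6103 W

13183.6103 W


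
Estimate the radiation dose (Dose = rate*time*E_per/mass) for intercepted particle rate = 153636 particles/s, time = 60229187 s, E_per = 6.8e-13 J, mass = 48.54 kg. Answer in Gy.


Total energy deposited = rate * time * E_per
  = 153636 * 60229187 * 6.8e-13 = 6.2923 J
Dose = E_total / mass = 6.2923 / 48.54
Dose = 0.1296311 Gy

0.1296 Gy


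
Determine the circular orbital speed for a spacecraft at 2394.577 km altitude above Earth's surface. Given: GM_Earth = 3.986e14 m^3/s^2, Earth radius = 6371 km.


r = R_E + alt = 6371.0 + 2394.577 = 8765.5770 km = 8.765577e+06 m
v = sqrt(mu/r) = sqrt(3.986e14 / 8.765577e+06) = 6743.3918 m/s = 6.7434 km/s

6.7434 km/s


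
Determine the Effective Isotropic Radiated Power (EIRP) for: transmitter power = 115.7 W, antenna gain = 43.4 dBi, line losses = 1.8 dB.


Pt = 115.7 W = 20.6333 dBW
EIRP = Pt_dBW + Gt - losses = 20.6333 + 43.4 - 1.8 = 62.2333 dBW

62.2333 dBW


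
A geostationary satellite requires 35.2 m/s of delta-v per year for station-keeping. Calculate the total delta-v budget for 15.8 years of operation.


dV = rate * years = 35.2 * 15.8
dV = 556.1600 m/s

556.1600 m/s
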